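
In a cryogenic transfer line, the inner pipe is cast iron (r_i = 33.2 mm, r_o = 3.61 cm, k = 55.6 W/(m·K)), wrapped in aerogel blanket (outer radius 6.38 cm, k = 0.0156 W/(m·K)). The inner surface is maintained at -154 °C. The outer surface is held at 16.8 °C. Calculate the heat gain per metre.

Series thermal resistances, inner to outer:
  R'_cast iron = ln(0.0361/0.0332)/(2πk) = 0.08374/(2π·55.6) = 2.397×10^-4 m·K/W
  R'_aerogel blanket = ln(0.0638/0.0361)/(2πk) = 0.5695/(2π·0.0156) = 5.810 m·K/W
ΣR = 2.397×10^-4 + 5.810 = 5.810 m·K/W
Q' = ΔT/ΣR = (-154 °C − 16.8 °C)/5.810 = -29.4 W/m
(Negative Q' ⇒ heat flows inward; heat gain = 29.4 W/m.)

Q' = 29.4 W/m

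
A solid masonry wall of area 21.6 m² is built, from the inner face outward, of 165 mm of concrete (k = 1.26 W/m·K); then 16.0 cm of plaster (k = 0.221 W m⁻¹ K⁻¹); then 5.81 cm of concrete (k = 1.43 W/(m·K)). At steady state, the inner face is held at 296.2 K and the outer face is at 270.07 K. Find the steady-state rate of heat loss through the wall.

Series thermal resistances, inner to outer:
  R_concrete = L/(kA) = 0.165/(1.26·21.6) = 0.006063 K/W
  R_plaster = L/(kA) = 0.160/(0.221·21.6) = 0.03352 K/W
  R_concrete = L/(kA) = 0.0581/(1.43·21.6) = 0.001881 K/W
ΣR = 0.006063 + 0.03352 + 0.001881 = 0.04146 K/W
Q = ΔT/ΣR = (296.2 K − 270.07 K)/0.04146 = 630 W

Q = 630 W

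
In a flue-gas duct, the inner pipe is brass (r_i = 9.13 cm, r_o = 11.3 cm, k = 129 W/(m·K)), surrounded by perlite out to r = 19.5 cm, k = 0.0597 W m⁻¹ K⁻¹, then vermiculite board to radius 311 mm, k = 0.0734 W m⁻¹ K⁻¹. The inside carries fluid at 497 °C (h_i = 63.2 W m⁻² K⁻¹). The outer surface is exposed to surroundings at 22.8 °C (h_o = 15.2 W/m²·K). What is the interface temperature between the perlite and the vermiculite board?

T = 219 °C

Series thermal resistances, inner to outer:
  R'_conv,in = 1/(2πr h) = 1/(2π·0.0913·63.2) = 0.02758 m·K/W
  R'_brass = ln(0.113/0.0913)/(2πk) = 0.2132/(2π·129) = 2.631×10^-4 m·K/W
  R'_perlite = ln(0.195/0.113)/(2πk) = 0.5456/(2π·0.0597) = 1.455 m·K/W
  R'_vermiculite board = ln(0.311/0.195)/(2πk) = 0.4668/(2π·0.0734) = 1.012 m·K/W
  R'_conv,out = 1/(2πr h) = 1/(2π·0.311·15.2) = 0.03367 m·K/W
ΣR = 0.02758 + 2.631×10^-4 + 1.455 + 1.012 + 0.03367 = 2.529 m·K/W
Q' = ΔT/ΣR = (497 °C − 22.8 °C)/2.529 = 187.5 W/m
From the inner boundary to the perlite/vermiculite board interface, ΣR_partial = 1.483 m·K/W.
T_interface = T_in − Q'·ΣR_partial = 497 °C − (187.5)(1.483) = 219 °C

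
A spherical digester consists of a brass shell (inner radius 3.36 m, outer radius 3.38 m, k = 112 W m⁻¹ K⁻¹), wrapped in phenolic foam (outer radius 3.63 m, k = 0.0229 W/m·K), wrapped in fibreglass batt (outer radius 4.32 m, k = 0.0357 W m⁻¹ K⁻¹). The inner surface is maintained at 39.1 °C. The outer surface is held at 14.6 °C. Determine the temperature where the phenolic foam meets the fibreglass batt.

T = 28.8 °C

Series thermal resistances, inner to outer:
  R_brass = (1/3.36 − 1/3.38)/(4πk) = 0.001761/(4π·112) = 1.251×10^-6 K/W
  R_phenolic foam = (1/3.38 − 1/3.63)/(4πk) = 0.02038/(4π·0.0229) = 0.07081 K/W
  R_fibreglass batt = (1/3.63 − 1/4.32)/(4πk) = 0.04400/(4π·0.0357) = 0.09808 K/W
ΣR = 1.251×10^-6 + 0.07081 + 0.09808 = 0.1689 K/W
Q = ΔT/ΣR = (39.1 °C − 14.6 °C)/0.1689 = 145.1 W
From the inner boundary to the phenolic foam/fibreglass batt interface, ΣR_partial = 0.07081 K/W.
T_interface = T_in − Q·ΣR_partial = 39.1 °C − (145.1)(0.07081) = 28.8 °C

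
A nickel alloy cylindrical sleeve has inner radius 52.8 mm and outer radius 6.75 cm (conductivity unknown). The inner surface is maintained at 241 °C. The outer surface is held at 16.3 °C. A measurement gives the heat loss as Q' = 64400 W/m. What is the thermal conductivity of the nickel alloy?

k = 11.2 W/m·K

ΣR = ΔT/Q' = |241 − 16.3|/64400 = 0.003489 m·K/W
ln(r₂/r₁)/(2πk) = 0.003489 ⇒ k = 0.2456/(2π·0.003489) = 11.2 W/m·K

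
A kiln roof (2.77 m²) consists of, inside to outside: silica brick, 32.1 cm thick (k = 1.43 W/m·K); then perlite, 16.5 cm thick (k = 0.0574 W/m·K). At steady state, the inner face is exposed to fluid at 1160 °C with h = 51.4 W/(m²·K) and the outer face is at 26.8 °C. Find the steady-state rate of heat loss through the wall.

Resistance network (inner→outer):
  R_conv,in = 1/(hA) = 1/(51.4·2.77) = 0.007024 K/W
  R_silica brick = L/(kA) = 0.321/(1.43·2.77) = 0.08104 K/W
  R_perlite = L/(kA) = 0.165/(0.0574·2.77) = 1.038 K/W
ΣR = 0.007024 + 0.08104 + 1.038 = 1.126 K/W
Q = ΔT/ΣR = (1160 °C − 26.8 °C)/1.126 = 1010 W

Q = 1010 W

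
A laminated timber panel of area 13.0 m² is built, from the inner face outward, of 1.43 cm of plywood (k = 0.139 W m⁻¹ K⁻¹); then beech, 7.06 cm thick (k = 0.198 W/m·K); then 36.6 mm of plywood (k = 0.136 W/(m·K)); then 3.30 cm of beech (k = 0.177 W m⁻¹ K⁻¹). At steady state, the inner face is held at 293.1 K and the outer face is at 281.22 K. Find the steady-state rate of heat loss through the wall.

Q = 169 W

Treat each layer as a resistance in series:
  R_plywood = L/(kA) = 0.0143/(0.139·13.0) = 0.007914 K/W
  R_beech = L/(kA) = 0.0706/(0.198·13.0) = 0.02743 K/W
  R_plywood = L/(kA) = 0.0366/(0.136·13.0) = 0.02070 K/W
  R_beech = L/(kA) = 0.0330/(0.177·13.0) = 0.01434 K/W
ΣR = 0.007914 + 0.02743 + 0.02070 + 0.01434 = 0.07038 K/W
Q = ΔT/ΣR = (293.1 K − 281.22 K)/0.07038 = 169 W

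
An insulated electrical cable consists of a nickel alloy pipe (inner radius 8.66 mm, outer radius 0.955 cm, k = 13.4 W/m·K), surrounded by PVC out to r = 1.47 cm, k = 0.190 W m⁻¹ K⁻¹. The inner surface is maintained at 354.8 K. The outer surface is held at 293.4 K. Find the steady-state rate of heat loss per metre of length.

Series thermal resistances, inner to outer:
  R'_nickel alloy = ln(0.00955/0.00866)/(2πk) = 0.09783/(2π·13.4) = 0.001162 m·K/W
  R'_PVC = ln(0.0147/0.00955)/(2πk) = 0.4313/(2π·0.190) = 0.3613 m·K/W
ΣR = 0.001162 + 0.3613 = 0.3625 m·K/W
Q' = ΔT/ΣR = (354.8 K − 293.4 K)/0.3625 = 169 W/m

Q' = 169 W/m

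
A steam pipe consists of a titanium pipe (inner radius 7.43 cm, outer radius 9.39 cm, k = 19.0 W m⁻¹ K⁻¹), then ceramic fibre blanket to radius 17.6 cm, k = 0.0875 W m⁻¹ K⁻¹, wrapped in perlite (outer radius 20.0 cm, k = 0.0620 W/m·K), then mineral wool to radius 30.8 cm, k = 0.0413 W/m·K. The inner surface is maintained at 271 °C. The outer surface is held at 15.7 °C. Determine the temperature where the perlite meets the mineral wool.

T = 151 °C

Series thermal resistances, inner to outer:
  R'_titanium = ln(0.0939/0.0743)/(2πk) = 0.2341/(2π·19.0) = 0.001961 m·K/W
  R'_ceramic fibre blanket = ln(0.176/0.0939)/(2πk) = 0.6283/(2π·0.0875) = 1.143 m·K/W
  R'_perlite = ln(0.200/0.176)/(2πk) = 0.1278/(2π·0.0620) = 0.3282 m·K/W
  R'_mineral wool = ln(0.308/0.200)/(2πk) = 0.4318/(2π·0.0413) = 1.664 m·K/W
ΣR = 0.001961 + 1.143 + 0.3282 + 1.664 = 3.137 m·K/W
Q' = ΔT/ΣR = (271 °C − 15.7 °C)/3.137 = 81.38 W/m
From the inner boundary to the perlite/mineral wool interface, ΣR_partial = 1.473 m·K/W.
T_interface = T_in − Q'·ΣR_partial = 271 °C − (81.38)(1.473) = 151 °C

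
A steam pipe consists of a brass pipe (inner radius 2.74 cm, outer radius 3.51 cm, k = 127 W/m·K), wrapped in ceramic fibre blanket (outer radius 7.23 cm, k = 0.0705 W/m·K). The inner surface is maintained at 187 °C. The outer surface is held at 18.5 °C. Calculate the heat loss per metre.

Series thermal resistances, inner to outer:
  R'_brass = ln(0.0351/0.0274)/(2πk) = 0.2477/(2π·127) = 3.104×10^-4 m·K/W
  R'_ceramic fibre blanket = ln(0.0723/0.0351)/(2πk) = 0.7226/(2π·0.0705) = 1.631 m·K/W
ΣR = 3.104×10^-4 + 1.631 = 1.631 m·K/W
Q' = ΔT/ΣR = (187 °C − 18.5 °C)/1.631 = 103 W/m

Q' = 103 W/m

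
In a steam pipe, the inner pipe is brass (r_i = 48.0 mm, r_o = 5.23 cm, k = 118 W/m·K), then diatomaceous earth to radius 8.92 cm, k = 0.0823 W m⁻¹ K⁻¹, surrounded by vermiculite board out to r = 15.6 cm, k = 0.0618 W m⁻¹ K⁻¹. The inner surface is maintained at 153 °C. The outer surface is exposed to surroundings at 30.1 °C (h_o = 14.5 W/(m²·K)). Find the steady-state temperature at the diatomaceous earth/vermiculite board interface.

Series thermal resistances, inner to outer:
  R'_brass = ln(0.0523/0.0480)/(2πk) = 0.08580/(2π·118) = 1.157×10^-4 m·K/W
  R'_diatomaceous earth = ln(0.0892/0.0523)/(2πk) = 0.5339/(2π·0.0823) = 1.032 m·K/W
  R'_vermiculite board = ln(0.156/0.0892)/(2πk) = 0.5590/(2π·0.0618) = 1.440 m·K/W
  R'_conv,out = 1/(2πr h) = 1/(2π·0.156·14.5) = 0.07036 m·K/W
ΣR = 1.157×10^-4 + 1.032 + 1.440 + 0.07036 = 2.542 m·K/W
Q' = ΔT/ΣR = (153 °C − 30.1 °C)/2.542 = 48.35 W/m
From the inner boundary to the diatomaceous earth/vermiculite board interface, ΣR_partial = 1.032 m·K/W.
T_interface = T_in − Q'·ΣR_partial = 153 °C − (48.35)(1.032) = 103 °C

T = 103 °C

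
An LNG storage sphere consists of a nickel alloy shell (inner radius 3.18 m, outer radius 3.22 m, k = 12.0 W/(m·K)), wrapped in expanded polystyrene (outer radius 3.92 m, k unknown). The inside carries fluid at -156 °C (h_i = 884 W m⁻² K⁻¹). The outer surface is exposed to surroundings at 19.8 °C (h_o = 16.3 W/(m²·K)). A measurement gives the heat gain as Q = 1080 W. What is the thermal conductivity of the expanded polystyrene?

k = 0.0272 W/m·K

ΣR = ΔT/Q = |-156 − 19.8|/1080 = 0.1628 K/W
Known resistances:
  R_conv,in = 1/(4πr²h) = 1/(4π·3.18²·884) = 8.902×10^-6 K/W
  R_nickel alloy = (1/3.18 − 1/3.22)/(4πk) = 0.003906/(4π·12.0) = 2.591×10^-5 K/W
  R_conv,out = 1/(4πr²h) = 1/(4π·3.92²·16.3) = 3.177×10^-4 K/W
R_expanded polystyrene = ΣR − ΣR_known = 0.1628 − 3.525×10^-4 = 0.1624 K/W
(1/r₁−1/r₂)/(4πk) = 0.1624 ⇒ k = 0.05546/(4π·0.1624) = 0.0272 W/m·K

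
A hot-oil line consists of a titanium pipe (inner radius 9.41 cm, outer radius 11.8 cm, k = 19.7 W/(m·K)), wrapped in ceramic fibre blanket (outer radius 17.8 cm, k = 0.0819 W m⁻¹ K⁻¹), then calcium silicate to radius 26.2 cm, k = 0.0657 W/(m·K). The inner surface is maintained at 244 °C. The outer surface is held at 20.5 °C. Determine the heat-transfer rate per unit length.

Treat each layer as a resistance in series:
  R'_titanium = ln(0.118/0.0941)/(2πk) = 0.2263/(2π·19.7) = 0.001828 m·K/W
  R'_ceramic fibre blanket = ln(0.178/0.118)/(2πk) = 0.4111/(2π·0.0819) = 0.7989 m·K/W
  R'_calcium silicate = ln(0.262/0.178)/(2πk) = 0.3866/(2π·0.0657) = 0.9364 m·K/W
ΣR = 0.001828 + 0.7989 + 0.9364 = 1.737 m·K/W
Q' = ΔT/ΣR = (244 °C − 20.5 °C)/1.737 = 129 W/m

Q' = 129 W/m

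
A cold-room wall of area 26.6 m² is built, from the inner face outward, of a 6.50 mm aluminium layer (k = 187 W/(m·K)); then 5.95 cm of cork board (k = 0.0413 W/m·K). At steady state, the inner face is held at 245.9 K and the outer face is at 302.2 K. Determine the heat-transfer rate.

Q = 1040 W

Resistance network (inner→outer):
  R_aluminium = L/(kA) = 0.00650/(187·26.6) = 1.307×10^-6 K/W
  R_cork board = L/(kA) = 0.0595/(0.0413·26.6) = 0.05416 K/W
ΣR = 1.307×10^-6 + 0.05416 = 0.05416 K/W
Q = ΔT/ΣR = (245.9 K − 302.2 K)/0.05416 = -1040 W
(Negative Q ⇒ heat flows inward; heat gain = 1040 W.)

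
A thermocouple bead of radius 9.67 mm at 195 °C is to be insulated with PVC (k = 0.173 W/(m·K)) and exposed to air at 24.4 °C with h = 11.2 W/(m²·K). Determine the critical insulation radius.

For a sphere, r_cr = 2k_ins/h = 2·0.173/11.2 = 0.0309 m = 3.09 cm

r_cr = 3.09 cm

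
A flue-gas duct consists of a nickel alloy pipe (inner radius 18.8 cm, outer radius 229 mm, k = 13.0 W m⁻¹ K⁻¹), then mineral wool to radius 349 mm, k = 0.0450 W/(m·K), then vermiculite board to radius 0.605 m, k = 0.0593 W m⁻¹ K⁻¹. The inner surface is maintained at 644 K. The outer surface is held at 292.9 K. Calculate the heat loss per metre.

Q' = 118 W/m

Series thermal resistances, inner to outer:
  R'_nickel alloy = ln(0.229/0.188)/(2πk) = 0.1973/(2π·13.0) = 0.002415 m·K/W
  R'_mineral wool = ln(0.349/0.229)/(2πk) = 0.4213/(2π·0.0450) = 1.490 m·K/W
  R'_vermiculite board = ln(0.605/0.349)/(2πk) = 0.5502/(2π·0.0593) = 1.477 m·K/W
ΣR = 0.002415 + 1.490 + 1.477 = 2.969 m·K/W
Q' = ΔT/ΣR = (644 K − 292.9 K)/2.969 = 118 W/m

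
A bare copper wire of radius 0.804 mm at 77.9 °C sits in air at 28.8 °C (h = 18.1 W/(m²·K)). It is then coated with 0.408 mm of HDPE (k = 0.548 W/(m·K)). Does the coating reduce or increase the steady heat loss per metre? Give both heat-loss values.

increases: 4.49 → 6.66 W/m

Critical radius for a cylinder: r_cr = k/h = 0.0303 m = 3.03 cm.
Outer radius after coating: r₂ = 8.04×10^-4 + 4.08×10^-4 = 0.001212 m.
Since r₁ < r_cr and r₂ ≤ r_cr, the coating moves toward the maximum at r_cr — heat loss rises.
Bare: R = 1/(2πr₁h) = 10.94 m·K/W; Q = 49.1/10.94 = 4.49 W/m.
Coated: R = R_cond + R_conv = 7.374 m·K/W; Q = 49.1/7.374 = 6.66 W/m.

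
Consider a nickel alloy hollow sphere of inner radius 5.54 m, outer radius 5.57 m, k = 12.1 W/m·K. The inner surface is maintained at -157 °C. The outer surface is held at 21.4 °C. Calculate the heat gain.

Q = 27900 kW

Q = 4πk·ΔT/(1/r₁ − 1/r₂) = 4π × 12.1 × 178.4 / (1/5.54 − 1/5.57) = 2.79×10^7 W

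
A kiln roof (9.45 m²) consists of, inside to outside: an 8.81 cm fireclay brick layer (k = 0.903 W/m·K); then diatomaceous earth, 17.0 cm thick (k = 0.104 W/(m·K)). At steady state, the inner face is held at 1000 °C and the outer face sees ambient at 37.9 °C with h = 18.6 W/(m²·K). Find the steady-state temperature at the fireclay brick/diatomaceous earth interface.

T = 947 °C

Resistance network (inner→outer):
  R_fireclay brick = L/(kA) = 0.0881/(0.903·9.45) = 0.01032 K/W
  R_diatomaceous earth = L/(kA) = 0.170/(0.104·9.45) = 0.1730 K/W
  R_conv,out = 1/(hA) = 1/(18.6·9.45) = 0.005689 K/W
ΣR = 0.01032 + 0.1730 + 0.005689 = 0.1890 K/W
Q = ΔT/ΣR = (1000 °C − 37.9 °C)/0.1890 = 5090 W
From the inner boundary to the fireclay brick/diatomaceous earth interface, ΣR_partial = 0.01032 K/W.
T_interface = T_in − Q·ΣR_partial = 1000 °C − (5090)(0.01032) = 947 °C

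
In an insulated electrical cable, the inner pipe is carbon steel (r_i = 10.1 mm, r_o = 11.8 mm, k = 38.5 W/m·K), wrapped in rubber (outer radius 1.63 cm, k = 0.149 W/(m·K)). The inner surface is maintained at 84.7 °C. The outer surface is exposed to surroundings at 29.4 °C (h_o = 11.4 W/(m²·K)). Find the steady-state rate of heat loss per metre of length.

Q' = 46.0 W/m

Resistance network (inner→outer):
  R'_carbon steel = ln(0.0118/0.0101)/(2πk) = 0.1556/(2π·38.5) = 6.431×10^-4 m·K/W
  R'_rubber = ln(0.0163/0.0118)/(2πk) = 0.3231/(2π·0.149) = 0.3451 m·K/W
  R'_conv,out = 1/(2πr h) = 1/(2π·0.0163·11.4) = 0.8565 m·K/W
ΣR = 6.431×10^-4 + 0.3451 + 0.8565 = 1.202 m·K/W
Q' = ΔT/ΣR = (84.7 °C − 29.4 °C)/1.202 = 46.0 W/m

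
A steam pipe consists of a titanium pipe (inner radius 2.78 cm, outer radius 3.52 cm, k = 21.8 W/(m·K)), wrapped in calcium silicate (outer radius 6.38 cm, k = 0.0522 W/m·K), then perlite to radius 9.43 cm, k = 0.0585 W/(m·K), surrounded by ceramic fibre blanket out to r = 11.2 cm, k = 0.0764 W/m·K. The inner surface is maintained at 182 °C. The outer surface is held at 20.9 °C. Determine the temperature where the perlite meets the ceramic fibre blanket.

Series thermal resistances, inner to outer:
  R'_titanium = ln(0.0352/0.0278)/(2πk) = 0.2360/(2π·21.8) = 0.001723 m·K/W
  R'_calcium silicate = ln(0.0638/0.0352)/(2πk) = 0.5947/(2π·0.0522) = 1.813 m·K/W
  R'_perlite = ln(0.0943/0.0638)/(2πk) = 0.3907/(2π·0.0585) = 1.063 m·K/W
  R'_ceramic fibre blanket = ln(0.112/0.0943)/(2πk) = 0.1720/(2π·0.0764) = 0.3583 m·K/W
ΣR = 0.001723 + 1.813 + 1.063 + 0.3583 = 3.236 m·K/W
Q' = ΔT/ΣR = (182 °C − 20.9 °C)/3.236 = 49.78 W/m
From the inner boundary to the perlite/ceramic fibre blanket interface, ΣR_partial = 2.878 m·K/W.
T_interface = T_in − Q'·ΣR_partial = 182 °C − (49.78)(2.878) = 38.7 °C

T = 38.7 °C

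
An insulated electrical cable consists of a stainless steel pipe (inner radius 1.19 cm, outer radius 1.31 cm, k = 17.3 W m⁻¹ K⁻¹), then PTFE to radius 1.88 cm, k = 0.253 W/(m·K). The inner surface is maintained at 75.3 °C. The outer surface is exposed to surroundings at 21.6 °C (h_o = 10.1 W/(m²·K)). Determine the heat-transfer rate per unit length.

Q' = 50.4 W/m

Treat each layer as a resistance in series:
  R'_stainless steel = ln(0.0131/0.0119)/(2πk) = 0.09607/(2π·17.3) = 8.839×10^-4 m·K/W
  R'_PTFE = ln(0.0188/0.0131)/(2πk) = 0.3612/(2π·0.253) = 0.2272 m·K/W
  R'_conv,out = 1/(2πr h) = 1/(2π·0.0188·10.1) = 0.8382 m·K/W
ΣR = 8.839×10^-4 + 0.2272 + 0.8382 = 1.066 m·K/W
Q' = ΔT/ΣR = (75.3 °C − 21.6 °C)/1.066 = 50.4 W/m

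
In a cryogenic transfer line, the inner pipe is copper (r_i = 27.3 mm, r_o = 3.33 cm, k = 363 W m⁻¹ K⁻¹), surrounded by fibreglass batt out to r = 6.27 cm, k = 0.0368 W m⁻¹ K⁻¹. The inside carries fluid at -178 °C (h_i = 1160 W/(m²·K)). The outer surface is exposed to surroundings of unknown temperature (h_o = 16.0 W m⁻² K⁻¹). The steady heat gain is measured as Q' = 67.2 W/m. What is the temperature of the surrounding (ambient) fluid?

Sum the resistances:
  R'_conv,in = 1/(2πr h) = 1/(2π·0.0273·1160) = 0.005026 m·K/W
  R'_copper = ln(0.0333/0.0273)/(2πk) = 0.1987/(2π·363) = 8.711×10^-5 m·K/W
  R'_fibreglass batt = ln(0.0627/0.0333)/(2πk) = 0.6328/(2π·0.0368) = 2.737 m·K/W
  R'_conv,out = 1/(2πr h) = 1/(2π·0.0627·16.0) = 0.1586 m·K/W
ΣR = 2.901 m·K/W
ΔT = Q'·ΣR = 67.2 × 2.901 = 194.9 K
Heat flows inward, so T_out = T_in + ΔT = -178 + 194.9 = 16.9 °C

T_out = 16.9 °C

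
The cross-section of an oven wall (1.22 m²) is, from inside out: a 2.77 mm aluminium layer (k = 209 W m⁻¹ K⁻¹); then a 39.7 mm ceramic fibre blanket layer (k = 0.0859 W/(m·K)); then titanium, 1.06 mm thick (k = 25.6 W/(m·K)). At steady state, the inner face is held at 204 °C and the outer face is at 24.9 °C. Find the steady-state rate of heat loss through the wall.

Treat each layer as a resistance in series:
  R_aluminium = L/(kA) = 0.00277/(209·1.22) = 1.086×10^-5 K/W
  R_ceramic fibre blanket = L/(kA) = 0.0397/(0.0859·1.22) = 0.3788 K/W
  R_titanium = L/(kA) = 0.00106/(25.6·1.22) = 3.394×10^-5 K/W
ΣR = 1.086×10^-5 + 0.3788 + 3.394×10^-5 = 0.3788 K/W
Q = ΔT/ΣR = (204 °C − 24.9 °C)/0.3788 = 473 W

Q = 473 W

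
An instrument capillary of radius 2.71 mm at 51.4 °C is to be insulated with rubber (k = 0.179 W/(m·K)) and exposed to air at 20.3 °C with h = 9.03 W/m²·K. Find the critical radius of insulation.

For a cylinder, r_cr = k_ins/h = 0.179/9.03 = 0.0198 m = 1.98 cm

r_cr = 1.98 cm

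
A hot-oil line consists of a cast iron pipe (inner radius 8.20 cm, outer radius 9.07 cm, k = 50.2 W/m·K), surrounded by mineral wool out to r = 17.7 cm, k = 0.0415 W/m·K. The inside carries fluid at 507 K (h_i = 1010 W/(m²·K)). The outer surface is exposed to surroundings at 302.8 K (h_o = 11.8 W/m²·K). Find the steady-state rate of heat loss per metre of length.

Q' = 77.3 W/m

Treat each layer as a resistance in series:
  R'_conv,in = 1/(2πr h) = 1/(2π·0.0820·1010) = 0.001922 m·K/W
  R'_cast iron = ln(0.0907/0.0820)/(2πk) = 0.1008/(2π·50.2) = 3.197×10^-4 m·K/W
  R'_mineral wool = ln(0.177/0.0907)/(2πk) = 0.6686/(2π·0.0415) = 2.564 m·K/W
  R'_conv,out = 1/(2πr h) = 1/(2π·0.177·11.8) = 0.07620 m·K/W
ΣR = 0.001922 + 3.197×10^-4 + 2.564 + 0.07620 = 2.642 m·K/W
Q' = ΔT/ΣR = (507 K − 302.8 K)/2.642 = 77.3 W/m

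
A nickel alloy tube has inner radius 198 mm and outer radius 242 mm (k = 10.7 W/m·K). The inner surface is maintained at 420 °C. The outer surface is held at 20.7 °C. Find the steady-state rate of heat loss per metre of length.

Q' = 134 kW/m

Q' = 2πk·ΔT/ln(r₂/r₁) = 2π × 10.7 × 399.3 / ln(0.242/0.198) = 1.34×10^5 W/m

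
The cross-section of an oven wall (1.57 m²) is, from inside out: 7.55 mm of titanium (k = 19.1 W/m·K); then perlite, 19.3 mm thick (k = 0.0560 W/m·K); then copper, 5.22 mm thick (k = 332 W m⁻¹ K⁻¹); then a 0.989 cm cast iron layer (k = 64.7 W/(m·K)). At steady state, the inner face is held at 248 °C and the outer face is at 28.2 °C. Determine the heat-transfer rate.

Series thermal resistances, inner to outer:
  R_titanium = L/(kA) = 0.00755/(19.1·1.57) = 2.518×10^-4 K/W
  R_perlite = L/(kA) = 0.0193/(0.0560·1.57) = 0.2195 K/W
  R_copper = L/(kA) = 0.00522/(332·1.57) = 1.001×10^-5 K/W
  R_cast iron = L/(kA) = 0.00989/(64.7·1.57) = 9.736×10^-5 K/W
ΣR = 2.518×10^-4 + 0.2195 + 1.001×10^-5 + 9.736×10^-5 = 0.2199 K/W
Q = ΔT/ΣR = (248 °C − 28.2 °C)/0.2199 = 1000 W

Q = 1000 W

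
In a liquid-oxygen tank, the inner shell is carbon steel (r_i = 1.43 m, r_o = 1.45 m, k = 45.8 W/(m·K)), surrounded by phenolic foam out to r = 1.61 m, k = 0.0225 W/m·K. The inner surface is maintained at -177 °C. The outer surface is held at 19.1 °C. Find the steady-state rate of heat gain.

Series thermal resistances, inner to outer:
  R_carbon steel = (1/1.43 − 1/1.45)/(4πk) = 0.009646/(4π·45.8) = 1.676×10^-5 K/W
  R_phenolic foam = (1/1.45 − 1/1.61)/(4πk) = 0.06854/(4π·0.0225) = 0.2424 K/W
ΣR = 1.676×10^-5 + 0.2424 = 0.2424 K/W
Q = ΔT/ΣR = (-177 °C − 19.1 °C)/0.2424 = -809 W
(Negative Q ⇒ heat flows inward; heat gain = 809 W.)

Q = 809 W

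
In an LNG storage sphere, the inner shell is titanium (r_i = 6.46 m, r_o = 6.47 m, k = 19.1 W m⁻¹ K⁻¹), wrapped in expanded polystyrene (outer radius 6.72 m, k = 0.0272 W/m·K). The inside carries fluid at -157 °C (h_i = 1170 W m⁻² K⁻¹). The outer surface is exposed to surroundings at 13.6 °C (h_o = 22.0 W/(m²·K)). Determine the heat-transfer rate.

Resistance network (inner→outer):
  R_conv,in = 1/(4πr²h) = 1/(4π·6.46²·1170) = 1.630×10^-6 K/W
  R_titanium = (1/6.46 − 1/6.47)/(4πk) = 2.393×10^-4/(4π·19.1) = 9.968×10^-7 K/W
  R_expanded polystyrene = (1/6.47 − 1/6.72)/(4πk) = 0.005750/(4π·0.0272) = 0.01682 K/W
  R_conv,out = 1/(4πr²h) = 1/(4π·6.72²·22.0) = 8.010×10^-5 K/W
ΣR = 1.630×10^-6 + 9.968×10^-7 + 0.01682 + 8.010×10^-5 = 0.01690 K/W
Q = ΔT/ΣR = (-157 °C − 13.6 °C)/0.01690 = -10100 W
(Negative Q ⇒ heat flows inward; heat gain = 10100 W.)

Q = 10.1 kW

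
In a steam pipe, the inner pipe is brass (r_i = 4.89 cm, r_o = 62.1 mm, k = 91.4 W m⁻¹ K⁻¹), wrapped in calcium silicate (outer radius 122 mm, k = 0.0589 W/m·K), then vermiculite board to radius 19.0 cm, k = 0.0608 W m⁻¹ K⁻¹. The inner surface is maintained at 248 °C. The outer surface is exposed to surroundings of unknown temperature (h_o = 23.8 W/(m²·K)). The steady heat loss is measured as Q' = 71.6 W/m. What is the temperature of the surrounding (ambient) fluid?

Series resistances:
  R'_brass = ln(0.0621/0.0489)/(2πk) = 0.2390/(2π·91.4) = 4.161×10^-4 m·K/W
  R'_calcium silicate = ln(0.122/0.0621)/(2πk) = 0.6753/(2π·0.0589) = 1.825 m·K/W
  R'_vermiculite board = ln(0.190/0.122)/(2πk) = 0.4430/(2π·0.0608) = 1.160 m·K/W
  R'_conv,out = 1/(2πr h) = 1/(2π·0.190·23.8) = 0.03520 m·K/W
ΣR = 3.020 m·K/W
ΔT = Q'·ΣR = 71.6 × 3.020 = 216.2 K
Heat flows outward, so T_out = T_in − ΔT = 248 − 216.2 = 31.8 °C

T_out = 31.8 °C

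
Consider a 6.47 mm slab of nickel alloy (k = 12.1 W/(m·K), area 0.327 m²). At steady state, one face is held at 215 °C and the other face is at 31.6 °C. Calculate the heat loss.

Q = 112 kW

Q = kA·ΔT/L = 12.1 × 0.327 × |215 °C − 31.6 °C| / 0.00647 = 1.12×10^5 W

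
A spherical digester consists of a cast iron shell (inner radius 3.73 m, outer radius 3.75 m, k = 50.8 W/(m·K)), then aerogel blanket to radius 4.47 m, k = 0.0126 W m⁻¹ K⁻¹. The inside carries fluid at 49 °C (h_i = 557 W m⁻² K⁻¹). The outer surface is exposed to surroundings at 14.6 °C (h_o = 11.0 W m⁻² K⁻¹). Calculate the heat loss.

Resistance network (inner→outer):
  R_conv,in = 1/(4πr²h) = 1/(4π·3.73²·557) = 1.027×10^-5 K/W
  R_cast iron = (1/3.73 − 1/3.75)/(4πk) = 0.001430/(4π·50.8) = 2.240×10^-6 K/W
  R_aerogel blanket = (1/3.75 − 1/4.47)/(4πk) = 0.04295/(4π·0.0126) = 0.2713 K/W
  R_conv,out = 1/(4πr²h) = 1/(4π·4.47²·11.0) = 3.621×10^-4 K/W
ΣR = 1.027×10^-5 + 2.240×10^-6 + 0.2713 + 3.621×10^-4 = 0.2717 K/W
Q = ΔT/ΣR = (49 °C − 14.6 °C)/0.2717 = 127 W

Q = 127 W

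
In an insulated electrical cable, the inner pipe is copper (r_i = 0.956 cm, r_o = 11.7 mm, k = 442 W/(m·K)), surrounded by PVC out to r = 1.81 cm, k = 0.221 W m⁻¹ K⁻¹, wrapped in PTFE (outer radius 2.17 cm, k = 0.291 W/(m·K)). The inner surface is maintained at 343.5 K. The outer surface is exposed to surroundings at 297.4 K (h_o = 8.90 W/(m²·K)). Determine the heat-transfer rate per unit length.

Resistance network (inner→outer):
  R'_copper = ln(0.0117/0.00956)/(2πk) = 0.2020/(2π·442) = 7.274×10^-5 m·K/W
  R'_PVC = ln(0.0181/0.0117)/(2πk) = 0.4363/(2π·0.221) = 0.3142 m·K/W
  R'_PTFE = ln(0.0217/0.0181)/(2πk) = 0.1814/(2π·0.291) = 0.09921 m·K/W
  R'_conv,out = 1/(2πr h) = 1/(2π·0.0217·8.90) = 0.8241 m·K/W
ΣR = 7.274×10^-5 + 0.3142 + 0.09921 + 0.8241 = 1.238 m·K/W
Q' = ΔT/ΣR = (343.5 K − 297.4 K)/1.238 = 37.2 W/m

Q' = 37.2 W/m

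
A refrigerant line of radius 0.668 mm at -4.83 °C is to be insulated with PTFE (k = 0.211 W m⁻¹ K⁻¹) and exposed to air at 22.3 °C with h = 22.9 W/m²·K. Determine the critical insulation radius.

r_cr = 0.921 cm

For a cylinder, r_cr = k_ins/h = 0.211/22.9 = 0.00921 m = 0.921 cm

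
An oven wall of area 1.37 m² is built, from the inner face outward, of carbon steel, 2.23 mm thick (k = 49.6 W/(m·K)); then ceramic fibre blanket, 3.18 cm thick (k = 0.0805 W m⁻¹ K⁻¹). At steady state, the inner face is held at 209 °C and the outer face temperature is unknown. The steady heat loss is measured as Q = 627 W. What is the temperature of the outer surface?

T_out = 28.2 °C

Sum the resistances:
  R_carbon steel = L/(kA) = 0.00223/(49.6·1.37) = 3.282×10^-5 K/W
  R_ceramic fibre blanket = L/(kA) = 0.0318/(0.0805·1.37) = 0.2883 K/W
ΣR = 0.2884 K/W
ΔT = Q·ΣR = 627 × 0.2884 = 180.8 K
Heat flows outward, so T_out = T_in − ΔT = 209 − 180.8 = 28.2 °C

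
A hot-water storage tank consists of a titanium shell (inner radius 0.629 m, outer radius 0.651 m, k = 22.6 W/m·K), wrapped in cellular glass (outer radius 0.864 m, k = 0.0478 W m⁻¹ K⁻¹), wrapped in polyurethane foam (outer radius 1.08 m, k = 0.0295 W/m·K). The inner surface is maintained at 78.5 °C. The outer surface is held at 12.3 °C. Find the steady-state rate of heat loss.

Resistance network (inner→outer):
  R_titanium = (1/0.629 − 1/0.651)/(4πk) = 0.05373/(4π·22.6) = 1.892×10^-4 K/W
  R_cellular glass = (1/0.651 − 1/0.864)/(4πk) = 0.3787/(4π·0.0478) = 0.6304 K/W
  R_polyurethane foam = (1/0.864 − 1/1.08)/(4πk) = 0.2315/(4π·0.0295) = 0.6244 K/W
ΣR = 1.892×10^-4 + 0.6304 + 0.6244 = 1.255 K/W
Q = ΔT/ΣR = (78.5 °C − 12.3 °C)/1.255 = 52.7 W

Q = 52.7 W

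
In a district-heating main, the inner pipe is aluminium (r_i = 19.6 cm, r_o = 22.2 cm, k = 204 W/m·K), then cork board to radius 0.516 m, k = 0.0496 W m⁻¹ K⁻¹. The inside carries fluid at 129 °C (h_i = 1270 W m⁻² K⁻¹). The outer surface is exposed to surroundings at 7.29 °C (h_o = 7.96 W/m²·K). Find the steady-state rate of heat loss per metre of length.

Treat each layer as a resistance in series:
  R'_conv,in = 1/(2πr h) = 1/(2π·0.196·1270) = 6.394×10^-4 m·K/W
  R'_aluminium = ln(0.222/0.196)/(2πk) = 0.1246/(2π·204) = 9.718×10^-5 m·K/W
  R'_cork board = ln(0.516/0.222)/(2πk) = 0.8434/(2π·0.0496) = 2.706 m·K/W
  R'_conv,out = 1/(2πr h) = 1/(2π·0.516·7.96) = 0.03875 m·K/W
ΣR = 6.394×10^-4 + 9.718×10^-5 + 2.706 + 0.03875 = 2.745 m·K/W
Q' = ΔT/ΣR = (129 °C − 7.29 °C)/2.745 = 44.3 W/m

Q' = 44.3 W/m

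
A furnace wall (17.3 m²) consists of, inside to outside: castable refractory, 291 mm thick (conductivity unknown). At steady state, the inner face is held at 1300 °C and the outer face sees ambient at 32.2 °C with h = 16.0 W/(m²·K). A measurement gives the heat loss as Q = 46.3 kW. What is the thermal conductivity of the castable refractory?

k = 0.708 W/m·K

ΣR = ΔT/Q = |1300 − 32.2|/46300 = 0.02738 K/W
Known resistances:
  R_conv,out = 1/(hA) = 1/(16.0·17.3) = 0.003613 K/W
R_castable refractory = ΣR − ΣR_known = 0.02738 − 0.003613 = 0.02377 K/W
L/(kA) = 0.02377 ⇒ k = 0.291/(0.02377·17.3) = 0.708 W/m·K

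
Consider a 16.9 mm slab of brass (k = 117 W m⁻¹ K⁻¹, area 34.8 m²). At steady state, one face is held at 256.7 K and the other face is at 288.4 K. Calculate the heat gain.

Q = kA·ΔT/L = 117 × 34.8 × |256.7 K − 288.4 K| / 0.0169 = 7.64×10^6 W

Q = 7.64×10^6 W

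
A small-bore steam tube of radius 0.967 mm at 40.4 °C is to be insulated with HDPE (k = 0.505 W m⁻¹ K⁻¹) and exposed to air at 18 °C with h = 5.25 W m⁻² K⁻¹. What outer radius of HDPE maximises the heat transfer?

For a cylinder, r_cr = k_ins/h = 0.505/5.25 = 0.0962 m = 9.62 cm

r_cr = 9.62 cm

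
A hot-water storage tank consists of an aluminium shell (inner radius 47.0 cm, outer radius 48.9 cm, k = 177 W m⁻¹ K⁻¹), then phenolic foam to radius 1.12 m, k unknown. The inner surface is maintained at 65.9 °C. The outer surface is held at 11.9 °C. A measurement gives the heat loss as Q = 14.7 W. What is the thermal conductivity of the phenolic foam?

k = 0.0250 W/m·K

ΣR = ΔT/Q = |65.9 − 11.9|/14.7 = 3.673 K/W
Known resistances:
  R_aluminium = (1/0.470 − 1/0.489)/(4πk) = 0.08267/(4π·177) = 3.717×10^-5 K/W
R_phenolic foam = ΣR − ΣR_known = 3.673 − 3.717×10^-5 = 3.673 K/W
(1/r₁−1/r₂)/(4πk) = 3.673 ⇒ k = 1.152/(4π·3.673) = 0.0250 W/m·K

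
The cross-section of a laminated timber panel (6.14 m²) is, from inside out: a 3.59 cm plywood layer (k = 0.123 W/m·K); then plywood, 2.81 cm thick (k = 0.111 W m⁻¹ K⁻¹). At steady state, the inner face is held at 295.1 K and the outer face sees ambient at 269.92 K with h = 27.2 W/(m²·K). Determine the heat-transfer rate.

Resistance network (inner→outer):
  R_plywood = L/(kA) = 0.0359/(0.123·6.14) = 0.04754 K/W
  R_plywood = L/(kA) = 0.0281/(0.111·6.14) = 0.04123 K/W
  R_conv,out = 1/(hA) = 1/(27.2·6.14) = 0.005988 K/W
ΣR = 0.04754 + 0.04123 + 0.005988 = 0.09476 K/W
Q = ΔT/ΣR = (295.1 K − 269.92 K)/0.09476 = 266 W

Q = 266 W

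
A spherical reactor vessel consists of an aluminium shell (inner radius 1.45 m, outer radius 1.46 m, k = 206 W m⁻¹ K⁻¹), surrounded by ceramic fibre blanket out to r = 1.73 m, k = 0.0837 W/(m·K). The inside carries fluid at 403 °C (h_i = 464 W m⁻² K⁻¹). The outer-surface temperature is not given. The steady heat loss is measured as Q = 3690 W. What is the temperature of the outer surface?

T_out = 27.7 °C

Series resistances:
  R_conv,in = 1/(4πr²h) = 1/(4π·1.45²·464) = 8.157×10^-5 K/W
  R_aluminium = (1/1.45 − 1/1.46)/(4πk) = 0.004724/(4π·206) = 1.825×10^-6 K/W
  R_ceramic fibre blanket = (1/1.46 − 1/1.73)/(4πk) = 0.1069/(4π·0.0837) = 0.1016 K/W
ΣR = 0.1017 K/W
ΔT = Q·ΣR = 3690 × 0.1017 = 375.3 K
Heat flows outward, so T_out = T_in − ΔT = 403 − 375.3 = 27.7 °C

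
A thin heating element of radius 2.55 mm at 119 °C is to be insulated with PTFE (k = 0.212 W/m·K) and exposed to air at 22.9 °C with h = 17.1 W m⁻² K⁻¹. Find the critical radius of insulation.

r_cr = 1.24 cm

For a cylinder, r_cr = k_ins/h = 0.212/17.1 = 0.0124 m = 1.24 cm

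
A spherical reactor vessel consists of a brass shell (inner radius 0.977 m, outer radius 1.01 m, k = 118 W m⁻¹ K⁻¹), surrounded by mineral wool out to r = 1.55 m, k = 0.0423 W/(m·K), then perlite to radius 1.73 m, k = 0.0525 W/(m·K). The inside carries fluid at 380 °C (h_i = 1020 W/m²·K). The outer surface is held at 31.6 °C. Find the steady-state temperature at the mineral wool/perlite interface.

T = 78.8 °C

Series thermal resistances, inner to outer:
  R_conv,in = 1/(4πr²h) = 1/(4π·0.977²·1020) = 8.173×10^-5 K/W
  R_brass = (1/0.977 − 1/1.01)/(4πk) = 0.03344/(4π·118) = 2.255×10^-5 K/W
  R_mineral wool = (1/1.01 − 1/1.55)/(4πk) = 0.3449/(4π·0.0423) = 0.6489 K/W
  R_perlite = (1/1.55 − 1/1.73)/(4πk) = 0.06713/(4π·0.0525) = 0.1017 K/W
ΣR = 8.173×10^-5 + 2.255×10^-5 + 0.6489 + 0.1017 = 0.7507 K/W
Q = ΔT/ΣR = (380 °C − 31.6 °C)/0.7507 = 464.1 W
From the inner boundary to the mineral wool/perlite interface, ΣR_partial = 0.6490 K/W.
T_interface = T_in − Q·ΣR_partial = 380 °C − (464.1)(0.6490) = 78.8 °C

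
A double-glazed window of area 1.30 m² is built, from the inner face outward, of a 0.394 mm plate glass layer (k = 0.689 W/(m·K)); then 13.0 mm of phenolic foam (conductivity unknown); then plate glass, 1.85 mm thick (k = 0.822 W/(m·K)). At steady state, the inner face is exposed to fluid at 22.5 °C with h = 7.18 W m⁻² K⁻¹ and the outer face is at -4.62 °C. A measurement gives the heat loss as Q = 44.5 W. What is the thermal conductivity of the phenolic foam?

k = 0.0200 W/m·K

ΣR = ΔT/Q = |22.5 − -4.62|/44.5 = 0.6094 K/W
Known resistances:
  R_conv,in = 1/(hA) = 1/(7.18·1.30) = 0.1071 K/W
  R_plate glass = L/(kA) = 3.94×10^-4/(0.689·1.30) = 4.399×10^-4 K/W
  R_plate glass = L/(kA) = 0.00185/(0.822·1.30) = 0.001731 K/W
R_phenolic foam = ΣR − ΣR_known = 0.6094 − 0.1093 = 0.5001 K/W
L/(kA) = 0.5001 ⇒ k = 0.0130/(0.5001·1.30) = 0.0200 W/m·K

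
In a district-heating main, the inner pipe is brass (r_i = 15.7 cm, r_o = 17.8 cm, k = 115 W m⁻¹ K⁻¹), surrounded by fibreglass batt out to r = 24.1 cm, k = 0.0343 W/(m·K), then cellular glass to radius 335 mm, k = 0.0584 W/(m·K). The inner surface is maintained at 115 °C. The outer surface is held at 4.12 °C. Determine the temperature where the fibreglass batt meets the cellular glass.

T = 47.3 °C

Treat each layer as a resistance in series:
  R'_brass = ln(0.178/0.157)/(2πk) = 0.1255/(2π·115) = 1.737×10^-4 m·K/W
  R'_fibreglass batt = ln(0.241/0.178)/(2πk) = 0.3030/(2π·0.0343) = 1.406 m·K/W
  R'_cellular glass = ln(0.335/0.241)/(2πk) = 0.3293/(2π·0.0584) = 0.8975 m·K/W
ΣR = 1.737×10^-4 + 1.406 + 0.8975 = 2.304 m·K/W
Q' = ΔT/ΣR = (115 °C − 4.12 °C)/2.304 = 48.12 W/m
From the inner boundary to the fibreglass batt/cellular glass interface, ΣR_partial = 1.406 m·K/W.
T_interface = T_in − Q'·ΣR_partial = 115 °C − (48.12)(1.406) = 47.3 °C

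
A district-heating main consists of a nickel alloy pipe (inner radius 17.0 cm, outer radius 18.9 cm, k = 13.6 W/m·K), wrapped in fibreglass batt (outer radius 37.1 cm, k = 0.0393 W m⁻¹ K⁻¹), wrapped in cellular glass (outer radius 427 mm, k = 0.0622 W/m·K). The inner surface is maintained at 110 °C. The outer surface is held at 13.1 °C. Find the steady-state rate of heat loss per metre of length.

Series thermal resistances, inner to outer:
  R'_nickel alloy = ln(0.189/0.170)/(2πk) = 0.1059/(2π·13.6) = 0.001240 m·K/W
  R'_fibreglass batt = ln(0.371/0.189)/(2πk) = 0.6745/(2π·0.0393) = 2.731 m·K/W
  R'_cellular glass = ln(0.427/0.371)/(2πk) = 0.1406/(2π·0.0622) = 0.3597 m·K/W
ΣR = 0.001240 + 2.731 + 0.3597 = 3.092 m·K/W
Q' = ΔT/ΣR = (110 °C − 13.1 °C)/3.092 = 31.3 W/m

Q' = 31.3 W/m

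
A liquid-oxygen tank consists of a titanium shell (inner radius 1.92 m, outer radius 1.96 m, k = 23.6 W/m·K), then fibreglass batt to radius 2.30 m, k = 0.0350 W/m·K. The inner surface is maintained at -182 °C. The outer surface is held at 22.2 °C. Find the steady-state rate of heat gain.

Q = 1190 W

Series thermal resistances, inner to outer:
  R_titanium = (1/1.92 − 1/1.96)/(4πk) = 0.01063/(4π·23.6) = 3.584×10^-5 K/W
  R_fibreglass batt = (1/1.96 − 1/2.30)/(4πk) = 0.07542/(4π·0.0350) = 0.1715 K/W
ΣR = 3.584×10^-5 + 0.1715 = 0.1715 K/W
Q = ΔT/ΣR = (-182 °C − 22.2 °C)/0.1715 = -1190 W
(Negative Q ⇒ heat flows inward; heat gain = 1190 W.)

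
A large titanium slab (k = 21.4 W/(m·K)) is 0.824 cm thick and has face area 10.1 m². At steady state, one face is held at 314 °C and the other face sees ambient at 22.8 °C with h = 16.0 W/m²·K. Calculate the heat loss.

Q = 46800 W

Series thermal resistances, inner to outer:
  R_titanium = L/(kA) = 0.00824/(21.4·10.1) = 3.812×10^-5 K/W
  R_conv,out = 1/(hA) = 1/(16.0·10.1) = 0.006188 K/W
ΣR = 3.812×10^-5 + 0.006188 = 0.006226 K/W
Q = ΔT/ΣR = (314 °C − 22.8 °C)/0.006226 = 46800 W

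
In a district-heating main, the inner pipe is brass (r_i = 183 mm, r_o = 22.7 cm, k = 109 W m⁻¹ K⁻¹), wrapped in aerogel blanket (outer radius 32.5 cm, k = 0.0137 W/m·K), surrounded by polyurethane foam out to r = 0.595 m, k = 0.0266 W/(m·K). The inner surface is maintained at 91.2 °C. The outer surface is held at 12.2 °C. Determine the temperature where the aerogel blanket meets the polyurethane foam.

T = 48.9 °C

Treat each layer as a resistance in series:
  R'_brass = ln(0.227/0.183)/(2πk) = 0.2155/(2π·109) = 3.146×10^-4 m·K/W
  R'_aerogel blanket = ln(0.325/0.227)/(2πk) = 0.3589/(2π·0.0137) = 4.169 m·K/W
  R'_polyurethane foam = ln(0.595/0.325)/(2πk) = 0.6047/(2π·0.0266) = 3.618 m·K/W
ΣR = 3.146×10^-4 + 4.169 + 3.618 = 7.787 m·K/W
Q' = ΔT/ΣR = (91.2 °C − 12.2 °C)/7.787 = 10.15 W/m
From the inner boundary to the aerogel blanket/polyurethane foam interface, ΣR_partial = 4.169 m·K/W.
T_interface = T_in − Q'·ΣR_partial = 91.2 °C − (10.15)(4.169) = 48.9 °C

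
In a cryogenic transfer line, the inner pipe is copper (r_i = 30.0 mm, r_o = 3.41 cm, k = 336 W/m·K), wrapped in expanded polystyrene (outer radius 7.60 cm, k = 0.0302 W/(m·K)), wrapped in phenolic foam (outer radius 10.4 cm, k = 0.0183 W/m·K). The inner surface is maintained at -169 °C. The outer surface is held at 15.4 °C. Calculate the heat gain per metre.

Treat each layer as a resistance in series:
  R'_copper = ln(0.0341/0.0300)/(2πk) = 0.1281/(2π·336) = 6.068×10^-5 m·K/W
  R'_expanded polystyrene = ln(0.0760/0.0341)/(2πk) = 0.8014/(2π·0.0302) = 4.224 m·K/W
  R'_phenolic foam = ln(0.104/0.0760)/(2πk) = 0.3137/(2π·0.0183) = 2.728 m·K/W
ΣR = 6.068×10^-5 + 4.224 + 2.728 = 6.952 m·K/W
Q' = ΔT/ΣR = (-169 °C − 15.4 °C)/6.952 = -26.5 W/m
(Negative Q' ⇒ heat flows inward; heat gain = 26.5 W/m.)

Q' = 26.5 W/m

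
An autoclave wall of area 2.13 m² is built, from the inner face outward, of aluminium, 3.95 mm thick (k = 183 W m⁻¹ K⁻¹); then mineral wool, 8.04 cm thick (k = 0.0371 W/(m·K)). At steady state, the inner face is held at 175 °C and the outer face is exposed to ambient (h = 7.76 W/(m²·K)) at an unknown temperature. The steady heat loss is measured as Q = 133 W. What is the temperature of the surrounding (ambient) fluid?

T_out = 31.6 °C

Series resistances:
  R_aluminium = L/(kA) = 0.00395/(183·2.13) = 1.013×10^-5 K/W
  R_mineral wool = L/(kA) = 0.0804/(0.0371·2.13) = 1.017 K/W
  R_conv,out = 1/(hA) = 1/(7.76·2.13) = 0.06050 K/W
ΣR = 1.078 K/W
ΔT = Q·ΣR = 133 × 1.078 = 143.4 K
Heat flows outward, so T_out = T_in − ΔT = 175 − 143.4 = 31.6 °C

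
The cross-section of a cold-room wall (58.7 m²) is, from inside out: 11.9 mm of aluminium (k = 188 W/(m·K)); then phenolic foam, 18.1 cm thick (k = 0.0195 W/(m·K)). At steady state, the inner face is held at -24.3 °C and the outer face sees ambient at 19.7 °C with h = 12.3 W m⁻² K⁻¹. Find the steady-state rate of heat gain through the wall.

Treat each layer as a resistance in series:
  R_aluminium = L/(kA) = 0.0119/(188·58.7) = 1.078×10^-6 K/W
  R_phenolic foam = L/(kA) = 0.181/(0.0195·58.7) = 0.1581 K/W
  R_conv,out = 1/(hA) = 1/(12.3·58.7) = 0.001385 K/W
ΣR = 1.078×10^-6 + 0.1581 + 0.001385 = 0.1595 K/W
Q = ΔT/ΣR = (-24.3 °C − 19.7 °C)/0.1595 = -276 W
(Negative Q ⇒ heat flows inward; heat gain = 276 W.)

Q = 276 W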